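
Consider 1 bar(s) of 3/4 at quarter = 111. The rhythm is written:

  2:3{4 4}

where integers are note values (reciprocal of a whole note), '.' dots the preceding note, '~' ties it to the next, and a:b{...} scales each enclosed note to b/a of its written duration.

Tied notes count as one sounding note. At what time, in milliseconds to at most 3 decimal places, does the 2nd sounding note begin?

1. 0.0ms @ 0 + 810.811ms (3/2)
2. 810.811ms @ 3/2 + 810.811ms (3/2)

note 2 onset = 3/2b = 810.811ms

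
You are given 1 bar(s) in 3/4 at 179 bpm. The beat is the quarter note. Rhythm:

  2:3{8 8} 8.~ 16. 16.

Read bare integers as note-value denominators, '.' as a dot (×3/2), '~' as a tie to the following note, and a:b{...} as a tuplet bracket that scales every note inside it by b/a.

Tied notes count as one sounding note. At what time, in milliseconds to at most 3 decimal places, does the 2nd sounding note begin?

1. 0.0ms @ 0 + 251.397ms (3/4)
2. 251.397ms @ 3/4 + 251.397ms (3/4)
3. 502.793ms @ 3/2 + 377.095ms (9/8)
4. 879.888ms @ 21/8 + 125.698ms (3/8)

note 2 onset = 3/4b = 251.397ms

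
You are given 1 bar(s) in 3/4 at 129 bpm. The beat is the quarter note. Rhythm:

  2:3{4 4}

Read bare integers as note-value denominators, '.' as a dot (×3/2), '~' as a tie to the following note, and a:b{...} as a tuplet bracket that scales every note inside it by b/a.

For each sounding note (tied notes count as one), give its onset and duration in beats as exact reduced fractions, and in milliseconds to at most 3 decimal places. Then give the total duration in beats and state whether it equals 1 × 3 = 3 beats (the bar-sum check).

1) 0.0ms=0b +697.674ms=3/2b
2) 697.674ms=3/2b +697.674ms=3/2b
Σ=3b of 3 (129bpm 3/4) — PASS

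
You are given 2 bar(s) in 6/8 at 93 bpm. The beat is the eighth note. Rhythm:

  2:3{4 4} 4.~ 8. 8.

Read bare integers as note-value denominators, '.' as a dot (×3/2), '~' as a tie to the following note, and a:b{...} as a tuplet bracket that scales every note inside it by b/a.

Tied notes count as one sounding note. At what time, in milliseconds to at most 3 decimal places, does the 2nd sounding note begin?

note 2 onset = 3b = 1935.484ms

1. 0.0ms @ 0 + 1935.484ms (3)
2. 1935.484ms @ 3 + 1935.484ms (3)
3. 3870.968ms @ 6 + 2903.226ms (9/2)
4. 6774.194ms @ 21/2 + 967.742ms (3/2)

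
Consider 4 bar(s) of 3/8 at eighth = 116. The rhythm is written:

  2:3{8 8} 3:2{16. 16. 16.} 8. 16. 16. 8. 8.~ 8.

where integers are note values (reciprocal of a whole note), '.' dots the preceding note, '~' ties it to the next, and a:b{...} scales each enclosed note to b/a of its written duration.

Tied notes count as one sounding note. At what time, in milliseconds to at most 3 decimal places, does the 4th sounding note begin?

1. 0.0ms @ 0 + 775.862ms (3/2)
2. 775.862ms @ 3/2 + 775.862ms (3/2)
3. 1551.724ms @ 3 + 258.621ms (1/2)
4. 1810.345ms @ 7/2 + 258.621ms (1/2)
5. 2068.966ms @ 4 + 258.621ms (1/2)
6. 2327.586ms @ 9/2 + 775.862ms (3/2)
7. 3103.448ms @ 6 + 387.931ms (3/4)
8. 3491.379ms @ 27/4 + 387.931ms (3/4)
9. 3879.31ms @ 15/2 + 775.862ms (3/2)
10. 4655.172ms @ 9 + 1551.724ms (3)

note 4 onset = 7/2b = 1810.345ms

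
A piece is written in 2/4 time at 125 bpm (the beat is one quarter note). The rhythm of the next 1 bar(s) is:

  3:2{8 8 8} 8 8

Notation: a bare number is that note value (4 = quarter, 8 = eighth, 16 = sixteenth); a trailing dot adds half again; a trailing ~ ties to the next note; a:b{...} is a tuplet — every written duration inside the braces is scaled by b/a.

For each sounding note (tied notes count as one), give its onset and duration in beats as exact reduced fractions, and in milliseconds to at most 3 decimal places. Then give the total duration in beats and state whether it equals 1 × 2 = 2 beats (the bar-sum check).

1) 0.0ms=0b +160.0ms=1/3b
2) 160.0ms=1/3b +160.0ms=1/3b
3) 320.0ms=2/3b +160.0ms=1/3b
4) 480.0ms=1b +240.0ms=1/2b
5) 720.0ms=3/2b +240.0ms=1/2b
Σ=2b of 2 (125bpm 2/4) — PASS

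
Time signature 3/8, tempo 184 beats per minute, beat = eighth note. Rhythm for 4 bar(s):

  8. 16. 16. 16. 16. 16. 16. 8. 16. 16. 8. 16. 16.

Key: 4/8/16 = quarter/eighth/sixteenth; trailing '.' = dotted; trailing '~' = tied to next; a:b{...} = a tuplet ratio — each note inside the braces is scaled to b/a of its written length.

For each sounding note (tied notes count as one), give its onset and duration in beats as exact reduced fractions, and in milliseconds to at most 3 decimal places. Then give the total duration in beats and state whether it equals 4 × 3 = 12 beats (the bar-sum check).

1) 0.0ms=0b +489.13ms=3/2b
2) 489.13ms=3/2b +244.565ms=3/4b
3) 733.696ms=9/4b +244.565ms=3/4b
4) 978.261ms=3b +244.565ms=3/4b
5) 1222.826ms=15/4b +244.565ms=3/4b
6) 1467.391ms=9/2b +244.565ms=3/4b
7) 1711.957ms=21/4b +244.565ms=3/4b
8) 1956.522ms=6b +489.13ms=3/2b
9) 2445.652ms=15/2b +244.565ms=3/4b
10) 2690.217ms=33/4b +244.565ms=3/4b
11) 2934.783ms=9b +489.13ms=3/2b
12) 3423.913ms=21/2b +244.565ms=3/4b
13) 3668.478ms=45/4b +244.565ms=3/4b
Σ=12b of 12 (184bpm 3/8) — PASS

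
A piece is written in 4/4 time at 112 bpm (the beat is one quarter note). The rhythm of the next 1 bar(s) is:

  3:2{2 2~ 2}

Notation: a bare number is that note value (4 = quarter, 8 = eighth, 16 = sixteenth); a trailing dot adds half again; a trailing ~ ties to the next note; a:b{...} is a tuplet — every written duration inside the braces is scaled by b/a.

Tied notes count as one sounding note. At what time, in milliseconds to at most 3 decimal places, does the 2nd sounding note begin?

1. 0.0ms @ 0 + 714.286ms (4/3)
2. 714.286ms @ 4/3 + 1428.571ms (8/3)

note 2 onset = 4/3b = 714.286ms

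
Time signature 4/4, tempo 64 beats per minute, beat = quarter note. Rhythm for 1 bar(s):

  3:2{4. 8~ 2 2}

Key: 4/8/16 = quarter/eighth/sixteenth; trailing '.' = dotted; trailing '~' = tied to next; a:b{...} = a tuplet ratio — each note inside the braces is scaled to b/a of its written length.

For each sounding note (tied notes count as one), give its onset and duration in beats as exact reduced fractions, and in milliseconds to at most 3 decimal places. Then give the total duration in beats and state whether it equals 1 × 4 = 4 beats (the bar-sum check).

1) 0.0ms=0b +937.5ms=1b
2) 937.5ms=1b +1562.5ms=5/3b
3) 2500.0ms=8/3b +1250.0ms=4/3b
Σ=4b of 4 (64bpm 4/4) — PASS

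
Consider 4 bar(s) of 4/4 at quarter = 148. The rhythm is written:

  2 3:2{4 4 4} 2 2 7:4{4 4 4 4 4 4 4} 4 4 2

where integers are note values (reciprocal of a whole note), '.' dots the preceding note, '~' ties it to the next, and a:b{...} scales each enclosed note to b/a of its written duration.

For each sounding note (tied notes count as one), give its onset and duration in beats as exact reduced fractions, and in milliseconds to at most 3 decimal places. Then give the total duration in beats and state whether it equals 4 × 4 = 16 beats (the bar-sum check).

1) 0.0ms=0b +810.811ms=2b
2) 810.811ms=2b +270.27ms=2/3b
3) 1081.081ms=8/3b +270.27ms=2/3b
4) 1351.351ms=10/3b +270.27ms=2/3b
5) 1621.622ms=4b +810.811ms=2b
6) 2432.432ms=6b +810.811ms=2b
7) 3243.243ms=8b +231.66ms=4/7b
8) 3474.903ms=60/7b +231.66ms=4/7b
9) 3706.564ms=64/7b +231.66ms=4/7b
10) 3938.224ms=68/7b +231.66ms=4/7b
11) 4169.884ms=72/7b +231.66ms=4/7b
12) 4401.544ms=76/7b +231.66ms=4/7b
13) 4633.205ms=80/7b +231.66ms=4/7b
14) 4864.865ms=12b +405.405ms=1b
15) 5270.27ms=13b +405.405ms=1b
16) 5675.676ms=14b +810.811ms=2b
Σ=16b of 16 (148bpm 4/4) — PASS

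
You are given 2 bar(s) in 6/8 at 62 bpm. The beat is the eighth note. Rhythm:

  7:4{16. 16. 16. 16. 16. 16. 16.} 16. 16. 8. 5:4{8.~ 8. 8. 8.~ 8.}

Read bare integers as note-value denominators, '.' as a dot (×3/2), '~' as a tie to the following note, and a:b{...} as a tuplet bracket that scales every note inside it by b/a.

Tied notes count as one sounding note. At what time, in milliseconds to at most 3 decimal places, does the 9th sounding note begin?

note 9 onset = 15/4b = 3629.032ms

1. 0.0ms @ 0 + 414.747ms (3/7)
2. 414.747ms @ 3/7 + 414.747ms (3/7)
3. 829.493ms @ 6/7 + 414.747ms (3/7)
4. 1244.24ms @ 9/7 + 414.747ms (3/7)
5. 1658.986ms @ 12/7 + 414.747ms (3/7)
6. 2073.733ms @ 15/7 + 414.747ms (3/7)
7. 2488.479ms @ 18/7 + 414.747ms (3/7)
8. 2903.226ms @ 3 + 725.806ms (3/4)
9. 3629.032ms @ 15/4 + 725.806ms (3/4)
10. 4354.839ms @ 9/2 + 1451.613ms (3/2)
11. 5806.452ms @ 6 + 2322.581ms (12/5)
12. 8129.032ms @ 42/5 + 1161.29ms (6/5)
13. 9290.323ms @ 48/5 + 2322.581ms (12/5)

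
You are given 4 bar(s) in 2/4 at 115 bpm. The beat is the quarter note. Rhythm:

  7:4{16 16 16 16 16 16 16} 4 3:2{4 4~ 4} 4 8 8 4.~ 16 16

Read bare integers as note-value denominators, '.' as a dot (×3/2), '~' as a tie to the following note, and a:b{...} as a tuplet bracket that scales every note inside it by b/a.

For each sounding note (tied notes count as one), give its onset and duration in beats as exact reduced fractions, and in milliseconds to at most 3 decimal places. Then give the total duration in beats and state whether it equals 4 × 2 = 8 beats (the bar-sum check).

1) 0.0ms=0b +74.534ms=1/7b
2) 74.534ms=1/7b +74.534ms=1/7b
3) 149.068ms=2/7b +74.534ms=1/7b
4) 223.602ms=3/7b +74.534ms=1/7b
5) 298.137ms=4/7b +74.534ms=1/7b
6) 372.671ms=5/7b +74.534ms=1/7b
7) 447.205ms=6/7b +74.534ms=1/7b
8) 521.739ms=1b +521.739ms=1b
9) 1043.478ms=2b +347.826ms=2/3b
10) 1391.304ms=8/3b +695.652ms=4/3b
11) 2086.957ms=4b +521.739ms=1b
12) 2608.696ms=5b +260.87ms=1/2b
13) 2869.565ms=11/2b +260.87ms=1/2b
14) 3130.435ms=6b +913.043ms=7/4b
15) 4043.478ms=31/4b +130.435ms=1/4b
Σ=8b of 8 (115bpm 2/4) — PASS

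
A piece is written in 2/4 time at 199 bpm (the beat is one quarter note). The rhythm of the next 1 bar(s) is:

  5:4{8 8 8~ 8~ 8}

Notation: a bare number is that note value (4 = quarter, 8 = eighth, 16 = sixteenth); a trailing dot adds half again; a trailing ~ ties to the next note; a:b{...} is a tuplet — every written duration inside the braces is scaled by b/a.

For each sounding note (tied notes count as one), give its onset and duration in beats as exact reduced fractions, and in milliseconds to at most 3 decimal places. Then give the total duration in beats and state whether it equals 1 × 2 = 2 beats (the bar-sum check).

1) 0.0ms=0b +120.603ms=2/5b
2) 120.603ms=2/5b +120.603ms=2/5b
3) 241.206ms=4/5b +361.809ms=6/5b
Σ=2b of 2 (199bpm 2/4) — PASS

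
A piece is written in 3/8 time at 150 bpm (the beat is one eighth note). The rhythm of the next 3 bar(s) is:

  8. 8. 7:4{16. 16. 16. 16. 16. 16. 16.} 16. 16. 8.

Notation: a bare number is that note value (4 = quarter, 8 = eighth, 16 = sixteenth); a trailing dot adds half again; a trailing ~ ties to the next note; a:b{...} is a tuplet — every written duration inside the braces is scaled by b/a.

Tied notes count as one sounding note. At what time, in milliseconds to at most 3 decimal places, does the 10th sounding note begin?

note 10 onset = 6b = 2400.0ms

1. 0.0ms @ 0 + 600.0ms (3/2)
2. 600.0ms @ 3/2 + 600.0ms (3/2)
3. 1200.0ms @ 3 + 171.429ms (3/7)
4. 1371.429ms @ 24/7 + 171.429ms (3/7)
5. 1542.857ms @ 27/7 + 171.429ms (3/7)
6. 1714.286ms @ 30/7 + 171.429ms (3/7)
7. 1885.714ms @ 33/7 + 171.429ms (3/7)
8. 2057.143ms @ 36/7 + 171.429ms (3/7)
9. 2228.571ms @ 39/7 + 171.429ms (3/7)
10. 2400.0ms @ 6 + 300.0ms (3/4)
11. 2700.0ms @ 27/4 + 300.0ms (3/4)
12. 3000.0ms @ 15/2 + 600.0ms (3/2)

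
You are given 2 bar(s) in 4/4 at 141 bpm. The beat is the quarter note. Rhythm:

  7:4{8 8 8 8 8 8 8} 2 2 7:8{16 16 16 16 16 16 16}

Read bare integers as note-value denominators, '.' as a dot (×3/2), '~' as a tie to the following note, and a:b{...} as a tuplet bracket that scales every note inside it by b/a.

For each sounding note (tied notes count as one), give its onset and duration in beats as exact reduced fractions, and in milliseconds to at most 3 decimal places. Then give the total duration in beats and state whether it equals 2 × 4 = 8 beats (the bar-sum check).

1) 0.0ms=0b +121.581ms=2/7b
2) 121.581ms=2/7b +121.581ms=2/7b
3) 243.161ms=4/7b +121.581ms=2/7b
4) 364.742ms=6/7b +121.581ms=2/7b
5) 486.322ms=8/7b +121.581ms=2/7b
6) 607.903ms=10/7b +121.581ms=2/7b
7) 729.483ms=12/7b +121.581ms=2/7b
8) 851.064ms=2b +851.064ms=2b
9) 1702.128ms=4b +851.064ms=2b
10) 2553.191ms=6b +121.581ms=2/7b
11) 2674.772ms=44/7b +121.581ms=2/7b
12) 2796.353ms=46/7b +121.581ms=2/7b
13) 2917.933ms=48/7b +121.581ms=2/7b
14) 3039.514ms=50/7b +121.581ms=2/7b
15) 3161.094ms=52/7b +121.581ms=2/7b
16) 3282.675ms=54/7b +121.581ms=2/7b
Σ=8b of 8 (141bpm 4/4) — PASS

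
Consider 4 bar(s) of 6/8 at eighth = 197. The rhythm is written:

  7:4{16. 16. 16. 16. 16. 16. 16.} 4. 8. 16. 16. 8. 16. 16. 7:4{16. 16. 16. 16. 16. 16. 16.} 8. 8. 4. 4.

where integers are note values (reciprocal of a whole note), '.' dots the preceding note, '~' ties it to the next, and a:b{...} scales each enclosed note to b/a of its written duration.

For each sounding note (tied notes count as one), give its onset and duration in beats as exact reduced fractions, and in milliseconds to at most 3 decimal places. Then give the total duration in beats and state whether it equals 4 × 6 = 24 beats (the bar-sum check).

1) 0.0ms=0b +130.529ms=3/7b
2) 130.529ms=3/7b +130.529ms=3/7b
3) 261.059ms=6/7b +130.529ms=3/7b
4) 391.588ms=9/7b +130.529ms=3/7b
5) 522.117ms=12/7b +130.529ms=3/7b
6) 652.647ms=15/7b +130.529ms=3/7b
7) 783.176ms=18/7b +130.529ms=3/7b
8) 913.706ms=3b +913.706ms=3b
9) 1827.411ms=6b +456.853ms=3/2b
10) 2284.264ms=15/2b +228.426ms=3/4b
11) 2512.69ms=33/4b +228.426ms=3/4b
12) 2741.117ms=9b +456.853ms=3/2b
13) 3197.97ms=21/2b +228.426ms=3/4b
14) 3426.396ms=45/4b +228.426ms=3/4b
15) 3654.822ms=12b +130.529ms=3/7b
16) 3785.352ms=87/7b +130.529ms=3/7b
17) 3915.881ms=90/7b +130.529ms=3/7b
18) 4046.41ms=93/7b +130.529ms=3/7b
19) 4176.94ms=96/7b +130.529ms=3/7b
20) 4307.469ms=99/7b +130.529ms=3/7b
21) 4437.999ms=102/7b +130.529ms=3/7b
22) 4568.528ms=15b +456.853ms=3/2b
23) 5025.381ms=33/2b +456.853ms=3/2b
24) 5482.234ms=18b +913.706ms=3b
25) 6395.939ms=21b +913.706ms=3b
Σ=24b of 24 (197bpm 6/8) — PASS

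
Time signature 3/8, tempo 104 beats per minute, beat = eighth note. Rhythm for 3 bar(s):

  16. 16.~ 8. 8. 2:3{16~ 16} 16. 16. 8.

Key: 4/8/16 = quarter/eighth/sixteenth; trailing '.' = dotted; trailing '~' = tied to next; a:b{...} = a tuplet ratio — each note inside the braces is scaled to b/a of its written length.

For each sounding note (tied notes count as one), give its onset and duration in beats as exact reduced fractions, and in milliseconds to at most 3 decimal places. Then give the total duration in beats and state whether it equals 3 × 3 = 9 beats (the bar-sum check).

1) 0.0ms=0b +432.692ms=3/4b
2) 432.692ms=3/4b +1298.077ms=9/4b
3) 1730.769ms=3b +865.385ms=3/2b
4) 2596.154ms=9/2b +865.385ms=3/2b
5) 3461.538ms=6b +432.692ms=3/4b
6) 3894.231ms=27/4b +432.692ms=3/4b
7) 4326.923ms=15/2b +865.385ms=3/2b
Σ=9b of 9 (104bpm 3/8) — PASS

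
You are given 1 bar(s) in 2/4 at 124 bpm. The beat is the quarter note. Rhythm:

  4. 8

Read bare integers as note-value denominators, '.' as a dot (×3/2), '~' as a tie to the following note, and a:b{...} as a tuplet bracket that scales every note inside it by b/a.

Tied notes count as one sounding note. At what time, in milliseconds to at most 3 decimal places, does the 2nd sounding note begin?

note 2 onset = 3/2b = 725.806ms

1. 0.0ms @ 0 + 725.806ms (3/2)
2. 725.806ms @ 3/2 + 241.935ms (1/2)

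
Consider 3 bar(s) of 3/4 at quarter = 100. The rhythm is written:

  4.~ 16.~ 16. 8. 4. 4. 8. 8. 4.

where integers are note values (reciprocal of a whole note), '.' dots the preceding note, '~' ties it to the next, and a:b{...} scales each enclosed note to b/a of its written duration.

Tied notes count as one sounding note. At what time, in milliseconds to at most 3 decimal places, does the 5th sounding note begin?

note 5 onset = 6b = 3600.0ms

1. 0.0ms @ 0 + 1350.0ms (9/4)
2. 1350.0ms @ 9/4 + 450.0ms (3/4)
3. 1800.0ms @ 3 + 900.0ms (3/2)
4. 2700.0ms @ 9/2 + 900.0ms (3/2)
5. 3600.0ms @ 6 + 450.0ms (3/4)
6. 4050.0ms @ 27/4 + 450.0ms (3/4)
7. 4500.0ms @ 15/2 + 900.0ms (3/2)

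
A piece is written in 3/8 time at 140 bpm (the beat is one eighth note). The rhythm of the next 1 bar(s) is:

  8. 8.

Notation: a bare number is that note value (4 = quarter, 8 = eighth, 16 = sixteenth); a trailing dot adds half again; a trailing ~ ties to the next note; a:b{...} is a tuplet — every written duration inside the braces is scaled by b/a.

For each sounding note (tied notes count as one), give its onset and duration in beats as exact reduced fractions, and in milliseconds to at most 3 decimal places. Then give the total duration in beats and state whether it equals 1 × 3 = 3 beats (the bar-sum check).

1) 0.0ms=0b +642.857ms=3/2b
2) 642.857ms=3/2b +642.857ms=3/2b
Σ=3b of 3 (140bpm 3/8) — PASS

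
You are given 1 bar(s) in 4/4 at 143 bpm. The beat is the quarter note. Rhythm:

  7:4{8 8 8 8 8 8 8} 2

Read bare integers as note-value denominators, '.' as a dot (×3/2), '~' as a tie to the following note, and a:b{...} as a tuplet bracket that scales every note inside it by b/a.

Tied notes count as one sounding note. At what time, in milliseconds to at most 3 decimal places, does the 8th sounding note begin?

1. 0.0ms @ 0 + 119.88ms (2/7)
2. 119.88ms @ 2/7 + 119.88ms (2/7)
3. 239.76ms @ 4/7 + 119.88ms (2/7)
4. 359.64ms @ 6/7 + 119.88ms (2/7)
5. 479.52ms @ 8/7 + 119.88ms (2/7)
6. 599.401ms @ 10/7 + 119.88ms (2/7)
7. 719.281ms @ 12/7 + 119.88ms (2/7)
8. 839.161ms @ 2 + 839.161ms (2)

note 8 onset = 2b = 839.161ms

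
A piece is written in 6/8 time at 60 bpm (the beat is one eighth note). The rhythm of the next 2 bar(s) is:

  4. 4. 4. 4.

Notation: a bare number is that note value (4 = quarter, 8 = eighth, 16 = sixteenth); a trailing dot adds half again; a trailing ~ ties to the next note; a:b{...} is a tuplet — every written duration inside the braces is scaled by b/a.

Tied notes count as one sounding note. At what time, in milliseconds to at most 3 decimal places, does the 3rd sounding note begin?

1. 0.0ms @ 0 + 3000.0ms (3)
2. 3000.0ms @ 3 + 3000.0ms (3)
3. 6000.0ms @ 6 + 3000.0ms (3)
4. 9000.0ms @ 9 + 3000.0ms (3)

note 3 onset = 6b = 6000.0ms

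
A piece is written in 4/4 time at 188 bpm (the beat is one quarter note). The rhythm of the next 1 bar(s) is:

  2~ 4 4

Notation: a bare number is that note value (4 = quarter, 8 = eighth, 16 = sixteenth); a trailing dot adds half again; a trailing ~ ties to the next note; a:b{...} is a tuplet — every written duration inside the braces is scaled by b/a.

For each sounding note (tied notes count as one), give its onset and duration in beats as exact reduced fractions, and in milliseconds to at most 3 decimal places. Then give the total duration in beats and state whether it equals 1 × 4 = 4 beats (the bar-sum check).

1) 0.0ms=0b +957.447ms=3b
2) 957.447ms=3b +319.149ms=1b
Σ=4b of 4 (188bpm 4/4) — PASS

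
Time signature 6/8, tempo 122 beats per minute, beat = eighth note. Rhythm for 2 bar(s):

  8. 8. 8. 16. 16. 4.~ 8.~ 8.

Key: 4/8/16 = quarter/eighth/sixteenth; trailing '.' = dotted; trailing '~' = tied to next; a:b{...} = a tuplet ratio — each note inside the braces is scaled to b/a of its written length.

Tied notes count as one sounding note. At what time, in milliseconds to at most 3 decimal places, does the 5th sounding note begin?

1. 0.0ms @ 0 + 737.705ms (3/2)
2. 737.705ms @ 3/2 + 737.705ms (3/2)
3. 1475.41ms @ 3 + 737.705ms (3/2)
4. 2213.115ms @ 9/2 + 368.852ms (3/4)
5. 2581.967ms @ 21/4 + 368.852ms (3/4)
6. 2950.82ms @ 6 + 2950.82ms (6)

note 5 onset = 21/4b = 2581.967ms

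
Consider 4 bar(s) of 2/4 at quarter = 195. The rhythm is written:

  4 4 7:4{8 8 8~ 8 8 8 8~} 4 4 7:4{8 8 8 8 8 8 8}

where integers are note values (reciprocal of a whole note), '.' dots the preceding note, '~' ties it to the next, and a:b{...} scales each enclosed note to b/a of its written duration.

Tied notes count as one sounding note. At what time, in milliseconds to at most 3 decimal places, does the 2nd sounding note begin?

1. 0.0ms @ 0 + 307.692ms (1)
2. 307.692ms @ 1 + 307.692ms (1)
3. 615.385ms @ 2 + 87.912ms (2/7)
4. 703.297ms @ 16/7 + 87.912ms (2/7)
5. 791.209ms @ 18/7 + 175.824ms (4/7)
6. 967.033ms @ 22/7 + 87.912ms (2/7)
7. 1054.945ms @ 24/7 + 87.912ms (2/7)
8. 1142.857ms @ 26/7 + 395.604ms (9/7)
9. 1538.462ms @ 5 + 307.692ms (1)
10. 1846.154ms @ 6 + 87.912ms (2/7)
11. 1934.066ms @ 44/7 + 87.912ms (2/7)
12. 2021.978ms @ 46/7 + 87.912ms (2/7)
13. 2109.89ms @ 48/7 + 87.912ms (2/7)
14. 2197.802ms @ 50/7 + 87.912ms (2/7)
15. 2285.714ms @ 52/7 + 87.912ms (2/7)
16. 2373.626ms @ 54/7 + 87.912ms (2/7)

note 2 onset = 1b = 307.692ms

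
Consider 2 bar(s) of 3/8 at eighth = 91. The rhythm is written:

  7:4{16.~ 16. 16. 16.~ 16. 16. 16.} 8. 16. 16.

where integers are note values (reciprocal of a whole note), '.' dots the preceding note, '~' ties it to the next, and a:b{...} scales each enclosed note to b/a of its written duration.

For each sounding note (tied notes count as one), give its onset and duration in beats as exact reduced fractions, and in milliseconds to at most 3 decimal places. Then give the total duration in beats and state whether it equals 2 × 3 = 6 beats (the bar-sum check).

1) 0.0ms=0b +565.149ms=6/7b
2) 565.149ms=6/7b +282.575ms=3/7b
3) 847.724ms=9/7b +565.149ms=6/7b
4) 1412.873ms=15/7b +282.575ms=3/7b
5) 1695.447ms=18/7b +282.575ms=3/7b
6) 1978.022ms=3b +989.011ms=3/2b
7) 2967.033ms=9/2b +494.505ms=3/4b
8) 3461.538ms=21/4b +494.505ms=3/4b
Σ=6b of 6 (91bpm 3/8) — PASS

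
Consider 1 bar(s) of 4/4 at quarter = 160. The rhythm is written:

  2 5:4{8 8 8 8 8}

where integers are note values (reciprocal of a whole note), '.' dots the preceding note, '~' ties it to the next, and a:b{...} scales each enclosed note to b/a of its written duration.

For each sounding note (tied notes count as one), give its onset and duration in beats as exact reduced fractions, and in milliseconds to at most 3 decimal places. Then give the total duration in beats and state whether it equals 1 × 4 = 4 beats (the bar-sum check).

1) 0.0ms=0b +750.0ms=2b
2) 750.0ms=2b +150.0ms=2/5b
3) 900.0ms=12/5b +150.0ms=2/5b
4) 1050.0ms=14/5b +150.0ms=2/5b
5) 1200.0ms=16/5b +150.0ms=2/5b
6) 1350.0ms=18/5b +150.0ms=2/5b
Σ=4b of 4 (160bpm 4/4) — PASS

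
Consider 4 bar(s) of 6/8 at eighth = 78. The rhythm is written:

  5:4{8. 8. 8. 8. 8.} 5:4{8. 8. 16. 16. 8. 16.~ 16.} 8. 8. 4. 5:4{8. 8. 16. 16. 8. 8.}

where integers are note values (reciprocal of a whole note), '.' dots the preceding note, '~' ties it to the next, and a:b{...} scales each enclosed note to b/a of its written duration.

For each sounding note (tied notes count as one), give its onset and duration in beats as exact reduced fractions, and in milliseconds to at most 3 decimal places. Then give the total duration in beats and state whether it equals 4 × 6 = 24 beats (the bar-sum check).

1) 0.0ms=0b +923.077ms=6/5b
2) 923.077ms=6/5b +923.077ms=6/5b
3) 1846.154ms=12/5b +923.077ms=6/5b
4) 2769.231ms=18/5b +923.077ms=6/5b
5) 3692.308ms=24/5b +923.077ms=6/5b
6) 4615.385ms=6b +923.077ms=6/5b
7) 5538.462ms=36/5b +923.077ms=6/5b
8) 6461.538ms=42/5b +461.538ms=3/5b
9) 6923.077ms=9b +461.538ms=3/5b
10) 7384.615ms=48/5b +923.077ms=6/5b
11) 8307.692ms=54/5b +923.077ms=6/5b
12) 9230.769ms=12b +1153.846ms=3/2b
13) 10384.615ms=27/2b +1153.846ms=3/2b
14) 11538.462ms=15b +2307.692ms=3b
15) 13846.154ms=18b +923.077ms=6/5b
16) 14769.231ms=96/5b +923.077ms=6/5b
17) 15692.308ms=102/5b +461.538ms=3/5b
18) 16153.846ms=21b +461.538ms=3/5b
19) 16615.385ms=108/5b +923.077ms=6/5b
20) 17538.462ms=114/5b +923.077ms=6/5b
Σ=24b of 24 (78bpm 6/8) — PASS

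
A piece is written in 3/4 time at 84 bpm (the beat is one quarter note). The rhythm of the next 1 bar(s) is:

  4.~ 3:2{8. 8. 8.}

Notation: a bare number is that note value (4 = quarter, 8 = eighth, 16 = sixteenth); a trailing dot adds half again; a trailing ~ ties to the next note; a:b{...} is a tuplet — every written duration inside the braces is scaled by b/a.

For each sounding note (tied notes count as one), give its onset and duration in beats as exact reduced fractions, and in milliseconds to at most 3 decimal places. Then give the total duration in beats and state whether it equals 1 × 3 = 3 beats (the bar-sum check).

1) 0.0ms=0b +1428.571ms=2b
2) 1428.571ms=2b +357.143ms=1/2b
3) 1785.714ms=5/2b +357.143ms=1/2b
Σ=3b of 3 (84bpm 3/4) — PASS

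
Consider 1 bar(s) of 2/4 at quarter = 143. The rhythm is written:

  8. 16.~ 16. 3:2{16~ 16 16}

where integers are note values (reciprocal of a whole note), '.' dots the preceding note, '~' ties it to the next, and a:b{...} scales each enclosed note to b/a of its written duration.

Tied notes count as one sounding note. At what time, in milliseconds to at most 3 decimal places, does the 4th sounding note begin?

note 4 onset = 11/6b = 769.231ms

1. 0.0ms @ 0 + 314.685ms (3/4)
2. 314.685ms @ 3/4 + 314.685ms (3/4)
3. 629.371ms @ 3/2 + 139.86ms (1/3)
4. 769.231ms @ 11/6 + 69.93ms (1/6)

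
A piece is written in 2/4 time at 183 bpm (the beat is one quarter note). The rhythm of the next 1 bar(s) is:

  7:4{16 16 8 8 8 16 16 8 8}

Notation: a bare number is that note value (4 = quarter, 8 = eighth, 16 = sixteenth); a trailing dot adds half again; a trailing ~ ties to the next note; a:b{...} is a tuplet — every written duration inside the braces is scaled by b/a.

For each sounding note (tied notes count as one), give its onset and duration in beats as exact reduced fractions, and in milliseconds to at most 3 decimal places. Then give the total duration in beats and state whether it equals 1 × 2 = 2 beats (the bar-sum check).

1) 0.0ms=0b +46.838ms=1/7b
2) 46.838ms=1/7b +46.838ms=1/7b
3) 93.677ms=2/7b +93.677ms=2/7b
4) 187.354ms=4/7b +93.677ms=2/7b
5) 281.03ms=6/7b +93.677ms=2/7b
6) 374.707ms=8/7b +46.838ms=1/7b
7) 421.546ms=9/7b +46.838ms=1/7b
8) 468.384ms=10/7b +93.677ms=2/7b
9) 562.061ms=12/7b +93.677ms=2/7b
Σ=2b of 2 (183bpm 2/4) — PASS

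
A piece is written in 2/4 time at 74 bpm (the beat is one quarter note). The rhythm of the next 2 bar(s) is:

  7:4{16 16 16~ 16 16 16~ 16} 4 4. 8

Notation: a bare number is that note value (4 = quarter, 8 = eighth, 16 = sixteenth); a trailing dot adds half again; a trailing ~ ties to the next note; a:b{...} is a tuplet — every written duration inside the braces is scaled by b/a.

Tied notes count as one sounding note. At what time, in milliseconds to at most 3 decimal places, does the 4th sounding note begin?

note 4 onset = 4/7b = 463.32ms

1. 0.0ms @ 0 + 115.83ms (1/7)
2. 115.83ms @ 1/7 + 115.83ms (1/7)
3. 231.66ms @ 2/7 + 231.66ms (2/7)
4. 463.32ms @ 4/7 + 115.83ms (1/7)
5. 579.151ms @ 5/7 + 231.66ms (2/7)
6. 810.811ms @ 1 + 810.811ms (1)
7. 1621.622ms @ 2 + 1216.216ms (3/2)
8. 2837.838ms @ 7/2 + 405.405ms (1/2)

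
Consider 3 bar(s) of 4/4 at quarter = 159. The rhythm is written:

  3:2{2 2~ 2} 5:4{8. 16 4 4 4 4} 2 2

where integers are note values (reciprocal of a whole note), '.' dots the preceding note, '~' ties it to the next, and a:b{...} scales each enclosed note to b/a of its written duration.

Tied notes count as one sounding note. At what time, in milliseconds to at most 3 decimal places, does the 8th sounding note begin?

note 8 onset = 36/5b = 2716.981ms

1. 0.0ms @ 0 + 503.145ms (4/3)
2. 503.145ms @ 4/3 + 1006.289ms (8/3)
3. 1509.434ms @ 4 + 226.415ms (3/5)
4. 1735.849ms @ 23/5 + 75.472ms (1/5)
5. 1811.321ms @ 24/5 + 301.887ms (4/5)
6. 2113.208ms @ 28/5 + 301.887ms (4/5)
7. 2415.094ms @ 32/5 + 301.887ms (4/5)
8. 2716.981ms @ 36/5 + 301.887ms (4/5)
9. 3018.868ms @ 8 + 754.717ms (2)
10. 3773.585ms @ 10 + 754.717ms (2)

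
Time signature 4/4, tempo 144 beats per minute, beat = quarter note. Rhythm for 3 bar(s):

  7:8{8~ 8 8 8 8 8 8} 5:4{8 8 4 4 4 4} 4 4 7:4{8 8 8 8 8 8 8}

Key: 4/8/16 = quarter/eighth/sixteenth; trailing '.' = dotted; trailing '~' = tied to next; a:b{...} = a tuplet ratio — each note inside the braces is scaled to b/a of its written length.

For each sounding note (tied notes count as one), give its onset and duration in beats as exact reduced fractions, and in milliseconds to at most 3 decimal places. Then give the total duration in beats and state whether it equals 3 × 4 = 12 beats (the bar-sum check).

1) 0.0ms=0b +476.19ms=8/7b
2) 476.19ms=8/7b +238.095ms=4/7b
3) 714.286ms=12/7b +238.095ms=4/7b
4) 952.381ms=16/7b +238.095ms=4/7b
5) 1190.476ms=20/7b +238.095ms=4/7b
6) 1428.571ms=24/7b +238.095ms=4/7b
7) 1666.667ms=4b +166.667ms=2/5b
8) 1833.333ms=22/5b +166.667ms=2/5b
9) 2000.0ms=24/5b +333.333ms=4/5b
10) 2333.333ms=28/5b +333.333ms=4/5b
11) 2666.667ms=32/5b +333.333ms=4/5b
12) 3000.0ms=36/5b +333.333ms=4/5b
13) 3333.333ms=8b +416.667ms=1b
14) 3750.0ms=9b +416.667ms=1b
15) 4166.667ms=10b +119.048ms=2/7b
16) 4285.714ms=72/7b +119.048ms=2/7b
17) 4404.762ms=74/7b +119.048ms=2/7b
18) 4523.81ms=76/7b +119.048ms=2/7b
19) 4642.857ms=78/7b +119.048ms=2/7b
20) 4761.905ms=80/7b +119.048ms=2/7b
21) 4880.952ms=82/7b +119.048ms=2/7b
Σ=12b of 12 (144bpm 4/4) — PASS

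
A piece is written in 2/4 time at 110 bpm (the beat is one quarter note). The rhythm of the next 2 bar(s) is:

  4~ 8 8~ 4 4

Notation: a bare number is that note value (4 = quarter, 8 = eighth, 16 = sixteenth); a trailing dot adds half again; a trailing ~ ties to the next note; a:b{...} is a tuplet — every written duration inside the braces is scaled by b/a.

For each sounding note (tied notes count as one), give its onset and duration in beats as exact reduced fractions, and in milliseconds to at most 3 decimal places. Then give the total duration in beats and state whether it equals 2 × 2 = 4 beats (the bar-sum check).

1) 0.0ms=0b +818.182ms=3/2b
2) 818.182ms=3/2b +818.182ms=3/2b
3) 1636.364ms=3b +545.455ms=1b
Σ=4b of 4 (110bpm 2/4) — PASS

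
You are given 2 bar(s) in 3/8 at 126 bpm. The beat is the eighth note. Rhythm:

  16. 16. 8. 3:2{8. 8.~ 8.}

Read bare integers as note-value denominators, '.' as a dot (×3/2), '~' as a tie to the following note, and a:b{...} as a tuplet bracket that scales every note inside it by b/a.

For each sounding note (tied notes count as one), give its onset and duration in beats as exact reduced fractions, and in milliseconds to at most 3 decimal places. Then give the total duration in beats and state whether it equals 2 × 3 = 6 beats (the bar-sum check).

1) 0.0ms=0b +357.143ms=3/4b
2) 357.143ms=3/4b +357.143ms=3/4b
3) 714.286ms=3/2b +714.286ms=3/2b
4) 1428.571ms=3b +476.19ms=1b
5) 1904.762ms=4b +952.381ms=2b
Σ=6b of 6 (126bpm 3/8) — PASS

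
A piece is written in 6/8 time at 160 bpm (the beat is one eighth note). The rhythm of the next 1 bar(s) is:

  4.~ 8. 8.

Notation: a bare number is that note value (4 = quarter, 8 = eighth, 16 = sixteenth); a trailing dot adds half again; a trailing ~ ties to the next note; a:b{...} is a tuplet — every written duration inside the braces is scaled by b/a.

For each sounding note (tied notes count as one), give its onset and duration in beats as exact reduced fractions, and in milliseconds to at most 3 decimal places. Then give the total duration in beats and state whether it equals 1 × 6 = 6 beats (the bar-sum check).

1) 0.0ms=0b +1687.5ms=9/2b
2) 1687.5ms=9/2b +562.5ms=3/2b
Σ=6b of 6 (160bpm 6/8) — PASS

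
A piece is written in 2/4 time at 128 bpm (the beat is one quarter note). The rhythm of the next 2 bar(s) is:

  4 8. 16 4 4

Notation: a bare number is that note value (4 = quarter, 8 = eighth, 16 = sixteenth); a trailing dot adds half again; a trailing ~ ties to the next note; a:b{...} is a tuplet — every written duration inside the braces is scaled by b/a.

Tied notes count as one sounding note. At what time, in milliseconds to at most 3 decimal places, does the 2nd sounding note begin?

note 2 onset = 1b = 468.75ms

1. 0.0ms @ 0 + 468.75ms (1)
2. 468.75ms @ 1 + 351.562ms (3/4)
3. 820.312ms @ 7/4 + 117.188ms (1/4)
4. 937.5ms @ 2 + 468.75ms (1)
5. 1406.25ms @ 3 + 468.75ms (1)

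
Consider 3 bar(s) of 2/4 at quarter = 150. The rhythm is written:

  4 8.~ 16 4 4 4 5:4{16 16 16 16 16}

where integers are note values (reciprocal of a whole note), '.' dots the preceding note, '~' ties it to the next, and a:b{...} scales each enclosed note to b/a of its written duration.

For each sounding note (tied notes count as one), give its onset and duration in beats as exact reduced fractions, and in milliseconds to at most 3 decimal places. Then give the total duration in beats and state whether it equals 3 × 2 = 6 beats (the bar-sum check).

1) 0.0ms=0b +400.0ms=1b
2) 400.0ms=1b +400.0ms=1b
3) 800.0ms=2b +400.0ms=1b
4) 1200.0ms=3b +400.0ms=1b
5) 1600.0ms=4b +400.0ms=1b
6) 2000.0ms=5b +80.0ms=1/5b
7) 2080.0ms=26/5b +80.0ms=1/5b
8) 2160.0ms=27/5b +80.0ms=1/5b
9) 2240.0ms=28/5b +80.0ms=1/5b
10) 2320.0ms=29/5b +80.0ms=1/5b
Σ=6b of 6 (150bpm 2/4) — PASS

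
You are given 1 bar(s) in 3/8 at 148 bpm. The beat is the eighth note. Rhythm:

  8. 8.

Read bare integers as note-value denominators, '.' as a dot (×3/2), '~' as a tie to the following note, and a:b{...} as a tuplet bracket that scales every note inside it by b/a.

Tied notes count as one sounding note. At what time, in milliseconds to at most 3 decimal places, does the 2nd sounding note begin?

note 2 onset = 3/2b = 608.108ms

1. 0.0ms @ 0 + 608.108ms (3/2)
2. 608.108ms @ 3/2 + 608.108ms (3/2)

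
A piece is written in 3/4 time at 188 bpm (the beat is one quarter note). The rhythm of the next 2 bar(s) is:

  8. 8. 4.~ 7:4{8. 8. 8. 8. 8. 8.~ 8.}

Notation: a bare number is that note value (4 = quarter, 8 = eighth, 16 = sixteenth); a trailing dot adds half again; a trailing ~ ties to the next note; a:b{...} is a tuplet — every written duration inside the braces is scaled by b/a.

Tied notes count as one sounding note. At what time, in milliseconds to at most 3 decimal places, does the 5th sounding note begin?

note 5 onset = 27/7b = 1231.003ms

1. 0.0ms @ 0 + 239.362ms (3/4)
2. 239.362ms @ 3/4 + 239.362ms (3/4)
3. 478.723ms @ 3/2 + 615.502ms (27/14)
4. 1094.225ms @ 24/7 + 136.778ms (3/7)
5. 1231.003ms @ 27/7 + 136.778ms (3/7)
6. 1367.781ms @ 30/7 + 136.778ms (3/7)
7. 1504.559ms @ 33/7 + 136.778ms (3/7)
8. 1641.337ms @ 36/7 + 273.556ms (6/7)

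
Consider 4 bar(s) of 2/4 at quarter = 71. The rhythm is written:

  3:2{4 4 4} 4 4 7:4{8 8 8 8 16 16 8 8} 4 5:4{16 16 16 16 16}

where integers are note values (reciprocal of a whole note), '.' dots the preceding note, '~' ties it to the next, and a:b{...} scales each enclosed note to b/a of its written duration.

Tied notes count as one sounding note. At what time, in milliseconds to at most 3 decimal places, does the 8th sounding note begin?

note 8 onset = 32/7b = 3863.179ms

1. 0.0ms @ 0 + 563.38ms (2/3)
2. 563.38ms @ 2/3 + 563.38ms (2/3)
3. 1126.761ms @ 4/3 + 563.38ms (2/3)
4. 1690.141ms @ 2 + 845.07ms (1)
5. 2535.211ms @ 3 + 845.07ms (1)
6. 3380.282ms @ 4 + 241.449ms (2/7)
7. 3621.73ms @ 30/7 + 241.449ms (2/7)
8. 3863.179ms @ 32/7 + 241.449ms (2/7)
9. 4104.628ms @ 34/7 + 241.449ms (2/7)
10. 4346.076ms @ 36/7 + 120.724ms (1/7)
11. 4466.801ms @ 37/7 + 120.724ms (1/7)
12. 4587.525ms @ 38/7 + 241.449ms (2/7)
13. 4828.974ms @ 40/7 + 241.449ms (2/7)
14. 5070.423ms @ 6 + 845.07ms (1)
15. 5915.493ms @ 7 + 169.014ms (1/5)
16. 6084.507ms @ 36/5 + 169.014ms (1/5)
17. 6253.521ms @ 37/5 + 169.014ms (1/5)
18. 6422.535ms @ 38/5 + 169.014ms (1/5)
19. 6591.549ms @ 39/5 + 169.014ms (1/5)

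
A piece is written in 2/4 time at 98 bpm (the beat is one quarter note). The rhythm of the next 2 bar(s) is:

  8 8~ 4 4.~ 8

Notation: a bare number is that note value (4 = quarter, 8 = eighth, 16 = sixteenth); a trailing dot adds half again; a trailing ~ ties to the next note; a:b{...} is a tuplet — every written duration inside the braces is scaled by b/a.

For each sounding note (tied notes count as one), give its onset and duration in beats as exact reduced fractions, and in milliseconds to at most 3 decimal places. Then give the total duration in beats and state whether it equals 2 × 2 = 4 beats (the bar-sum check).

1) 0.0ms=0b +306.122ms=1/2b
2) 306.122ms=1/2b +918.367ms=3/2b
3) 1224.49ms=2b +1224.49ms=2b
Σ=4b of 4 (98bpm 2/4) — PASS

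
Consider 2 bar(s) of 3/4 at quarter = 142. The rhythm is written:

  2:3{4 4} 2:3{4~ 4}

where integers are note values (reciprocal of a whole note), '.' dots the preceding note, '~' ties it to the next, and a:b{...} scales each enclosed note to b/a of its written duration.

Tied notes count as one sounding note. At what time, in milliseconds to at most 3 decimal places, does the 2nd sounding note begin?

note 2 onset = 3/2b = 633.803ms

1. 0.0ms @ 0 + 633.803ms (3/2)
2. 633.803ms @ 3/2 + 633.803ms (3/2)
3. 1267.606ms @ 3 + 1267.606ms (3)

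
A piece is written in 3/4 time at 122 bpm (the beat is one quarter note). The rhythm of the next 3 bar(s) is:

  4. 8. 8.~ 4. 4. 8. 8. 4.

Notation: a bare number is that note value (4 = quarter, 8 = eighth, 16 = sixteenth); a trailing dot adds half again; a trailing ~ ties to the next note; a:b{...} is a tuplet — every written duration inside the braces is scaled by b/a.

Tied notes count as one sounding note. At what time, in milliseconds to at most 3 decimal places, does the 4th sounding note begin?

note 4 onset = 9/2b = 2213.115ms

1. 0.0ms @ 0 + 737.705ms (3/2)
2. 737.705ms @ 3/2 + 368.852ms (3/4)
3. 1106.557ms @ 9/4 + 1106.557ms (9/4)
4. 2213.115ms @ 9/2 + 737.705ms (3/2)
5. 2950.82ms @ 6 + 368.852ms (3/4)
6. 3319.672ms @ 27/4 + 368.852ms (3/4)
7. 3688.525ms @ 15/2 + 737.705ms (3/2)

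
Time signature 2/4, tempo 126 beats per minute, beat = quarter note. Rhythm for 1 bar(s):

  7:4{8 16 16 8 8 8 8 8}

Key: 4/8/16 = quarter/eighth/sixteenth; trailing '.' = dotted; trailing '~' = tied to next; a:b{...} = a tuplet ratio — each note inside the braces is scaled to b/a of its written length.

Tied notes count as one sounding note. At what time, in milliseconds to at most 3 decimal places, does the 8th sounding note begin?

note 8 onset = 12/7b = 816.327ms

1. 0.0ms @ 0 + 136.054ms (2/7)
2. 136.054ms @ 2/7 + 68.027ms (1/7)
3. 204.082ms @ 3/7 + 68.027ms (1/7)
4. 272.109ms @ 4/7 + 136.054ms (2/7)
5. 408.163ms @ 6/7 + 136.054ms (2/7)
6. 544.218ms @ 8/7 + 136.054ms (2/7)
7. 680.272ms @ 10/7 + 136.054ms (2/7)
8. 816.327ms @ 12/7 + 136.054ms (2/7)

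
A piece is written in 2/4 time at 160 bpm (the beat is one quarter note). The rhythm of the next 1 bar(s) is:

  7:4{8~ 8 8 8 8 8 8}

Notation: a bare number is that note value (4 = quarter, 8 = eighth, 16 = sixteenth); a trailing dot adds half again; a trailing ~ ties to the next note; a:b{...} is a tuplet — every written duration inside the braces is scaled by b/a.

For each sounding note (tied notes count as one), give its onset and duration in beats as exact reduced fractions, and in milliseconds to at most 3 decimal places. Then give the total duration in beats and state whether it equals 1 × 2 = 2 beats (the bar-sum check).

1) 0.0ms=0b +214.286ms=4/7b
2) 214.286ms=4/7b +107.143ms=2/7b
3) 321.429ms=6/7b +107.143ms=2/7b
4) 428.571ms=8/7b +107.143ms=2/7b
5) 535.714ms=10/7b +107.143ms=2/7b
6) 642.857ms=12/7b +107.143ms=2/7b
Σ=2b of 2 (160bpm 2/4) — PASS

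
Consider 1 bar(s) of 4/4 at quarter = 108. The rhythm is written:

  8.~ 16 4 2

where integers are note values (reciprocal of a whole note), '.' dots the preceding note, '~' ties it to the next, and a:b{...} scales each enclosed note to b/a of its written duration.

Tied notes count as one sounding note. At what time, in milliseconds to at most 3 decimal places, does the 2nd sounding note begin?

note 2 onset = 1b = 555.556ms

1. 0.0ms @ 0 + 555.556ms (1)
2. 555.556ms @ 1 + 555.556ms (1)
3. 1111.111ms @ 2 + 1111.111ms (2)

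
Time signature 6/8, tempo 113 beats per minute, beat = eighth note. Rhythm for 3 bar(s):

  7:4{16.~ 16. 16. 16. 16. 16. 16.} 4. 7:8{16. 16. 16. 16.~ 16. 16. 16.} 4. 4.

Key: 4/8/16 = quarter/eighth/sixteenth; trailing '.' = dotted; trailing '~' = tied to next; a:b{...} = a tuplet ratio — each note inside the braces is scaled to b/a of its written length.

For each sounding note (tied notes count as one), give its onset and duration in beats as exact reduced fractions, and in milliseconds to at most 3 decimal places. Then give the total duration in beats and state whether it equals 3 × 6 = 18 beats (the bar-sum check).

1) 0.0ms=0b +455.12ms=6/7b
2) 455.12ms=6/7b +227.56ms=3/7b
3) 682.68ms=9/7b +227.56ms=3/7b
4) 910.24ms=12/7b +227.56ms=3/7b
5) 1137.8ms=15/7b +227.56ms=3/7b
6) 1365.36ms=18/7b +227.56ms=3/7b
7) 1592.92ms=3b +1592.92ms=3b
8) 3185.841ms=6b +455.12ms=6/7b
9) 3640.961ms=48/7b +455.12ms=6/7b
10) 4096.081ms=54/7b +455.12ms=6/7b
11) 4551.201ms=60/7b +910.24ms=12/7b
12) 5461.441ms=72/7b +455.12ms=6/7b
13) 5916.561ms=78/7b +455.12ms=6/7b
14) 6371.681ms=12b +1592.92ms=3b
15) 7964.602ms=15b +1592.92ms=3b
Σ=18b of 18 (113bpm 6/8) — PASS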